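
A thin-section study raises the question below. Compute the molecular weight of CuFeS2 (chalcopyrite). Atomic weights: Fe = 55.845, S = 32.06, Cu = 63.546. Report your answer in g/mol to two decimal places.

183.51 g/mol

M = 1·63.546 + 1·55.845 + 2·32.06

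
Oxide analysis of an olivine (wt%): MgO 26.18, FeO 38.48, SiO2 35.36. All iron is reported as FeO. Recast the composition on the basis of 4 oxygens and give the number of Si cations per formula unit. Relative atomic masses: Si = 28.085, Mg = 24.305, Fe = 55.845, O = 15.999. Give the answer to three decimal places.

0.997 Si apfu

26.18 wt% MgO ÷ 40.304 g/mol = 0.64956 mol, giving 0.64956 Mg and 0.64956 O.
38.48 wt% FeO ÷ 71.844 g/mol = 0.53560 mol, giving 0.53560 Fe and 0.53560 O.
35.36 wt% SiO2 ÷ 60.083 g/mol = 0.58852 mol, giving 0.58852 Si and 1.17704 O.
Oxygen sums to 2.36220; scaling by 4/2.36220 = 1.69334 puts the formula on 4 O.
Si: 0.58852 × 1.69334 = 0.997 atoms per formula unit.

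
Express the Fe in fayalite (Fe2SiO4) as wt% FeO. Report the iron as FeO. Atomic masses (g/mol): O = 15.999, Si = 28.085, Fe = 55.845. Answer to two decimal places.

M(Fe2SiO4) = 203.771 g/mol; M(FeO) = 71.844 g/mol.
Moles FeO per formula unit = 2 Fe ÷ 1 = 2.0000.
FeO fraction = (2.0000 × 71.844) / 203.771 = 143.688/203.771 = 0.7051.

70.51 wt%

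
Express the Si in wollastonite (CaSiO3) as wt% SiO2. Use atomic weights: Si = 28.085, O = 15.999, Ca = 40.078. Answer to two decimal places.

Formula mass = 116.160 g/mol.
1 Si → 1.0000 mol SiO2 per formula unit; M(SiO2) = 60.083, so SiO2 mass = 60.083 g.
60.083/116.160 × 100 = 51.72 wt%.

51.72 wt%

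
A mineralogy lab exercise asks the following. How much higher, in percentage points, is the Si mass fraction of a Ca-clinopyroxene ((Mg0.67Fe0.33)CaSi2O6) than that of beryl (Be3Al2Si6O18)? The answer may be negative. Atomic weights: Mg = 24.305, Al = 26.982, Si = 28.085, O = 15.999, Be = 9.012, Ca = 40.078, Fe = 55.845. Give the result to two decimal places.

-6.60 percentage points

Si in (Mg0.67Fe0.33)CaSi2O6: molar mass 226.955 g/mol; 2×28.085 = 56.170 g → 24.75 wt%.
Si in Be3Al2Si6O18: molar mass 537.492 g/mol; 6×28.085 = 168.510 g → 31.35 wt%.
Difference = 24.75 − 31.35 = -6.60 percentage points.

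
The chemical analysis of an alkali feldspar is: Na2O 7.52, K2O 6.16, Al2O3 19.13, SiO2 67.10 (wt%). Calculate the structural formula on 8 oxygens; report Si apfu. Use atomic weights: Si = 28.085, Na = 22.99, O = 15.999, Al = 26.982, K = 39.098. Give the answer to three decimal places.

Na2O (M=61.979): mol = 0.12133; Na = 0.24266, O = 0.12133.
K2O (M=94.195): mol = 0.06540; K = 0.13080, O = 0.06540.
Al2O3 (M=101.961): mol = 0.18762; Al = 0.37524, O = 0.56286.
SiO2 (M=60.083): mol = 1.11679; Si = 1.11679, O = 2.23358.
ΣO = 2.98317; factor = 8/ΣO = 2.68171.
Si apfu = 1.11679 × 2.68171 = 2.995.

2.995 Si apfu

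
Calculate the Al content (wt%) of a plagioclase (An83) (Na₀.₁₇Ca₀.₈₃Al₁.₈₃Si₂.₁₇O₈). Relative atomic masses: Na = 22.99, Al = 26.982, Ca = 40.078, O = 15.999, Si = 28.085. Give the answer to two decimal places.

17.92 wt%

Formula mass = 0.17×22.99 + 0.83×40.078 + 1.83×26.982 + 2.17×28.085 + 8×15.999 = 275.487 g/mol, of which 49.377 g is Al.
So Al makes up 49.377/275.487 = 0.1792 of the mass, i.e. 17.92%.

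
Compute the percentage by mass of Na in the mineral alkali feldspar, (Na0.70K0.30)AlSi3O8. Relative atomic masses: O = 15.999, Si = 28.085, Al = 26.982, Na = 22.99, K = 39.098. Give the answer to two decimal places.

Molar mass of (Na0.70K0.30)AlSi3O8: 0.70×22.99 + 0.30×39.098 + 1×26.982 + 3×28.085 + 8×15.999 = 267.051 g/mol.
Mass of Na per formula unit: 0.70 × 22.99 = 16.093 g.
Weight fraction Na = 16.093 / 267.051 = 0.0603.

6.03 mass %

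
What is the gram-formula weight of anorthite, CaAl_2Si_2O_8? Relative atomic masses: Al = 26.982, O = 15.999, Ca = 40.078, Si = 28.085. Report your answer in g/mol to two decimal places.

Ca: 1 × 40.078 = 40.0780
Al: 2 × 26.982 = 53.9640
Si: 2 × 28.085 = 56.1700
O: 8 × 15.999 = 127.9920
Summing the contributions gives the formula mass.

278.20 g/mol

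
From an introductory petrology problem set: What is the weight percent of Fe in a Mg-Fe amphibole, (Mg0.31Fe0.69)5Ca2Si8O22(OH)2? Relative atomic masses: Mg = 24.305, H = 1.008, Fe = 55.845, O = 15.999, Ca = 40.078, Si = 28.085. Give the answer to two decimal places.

Formula mass = 1.55·24.305 + 3.45·55.845 + 2·40.078 + 8·28.085 + 24·15.999 + 2·1.008 = 921.166 g/mol, of which 192.665 g is Fe.
So Fe makes up 192.665/921.166 = 0.2092 of the mass, i.e. 20.92%.

20.92 wt%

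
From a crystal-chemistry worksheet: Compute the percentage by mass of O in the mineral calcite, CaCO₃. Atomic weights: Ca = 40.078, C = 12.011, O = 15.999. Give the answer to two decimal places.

47.96 wt%

Formula mass = 1·40.078 + 1·12.011 + 3·15.999 = 100.086 g/mol, of which 47.997 g is O.
So O makes up 47.997/100.086 = 0.4796 of the mass, i.e. 47.96%.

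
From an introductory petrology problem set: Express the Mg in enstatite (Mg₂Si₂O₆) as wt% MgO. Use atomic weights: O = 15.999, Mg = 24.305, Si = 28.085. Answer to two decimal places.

Molar mass of Mg₂Si₂O₆ = 2·24.305 + 2·28.085 + 6·15.999 = 200.774 g/mol.
Each formula unit contains 2 Mg, equivalent to 2/1 = 2.0000 mol MgO.
M(MgO) = 1×24.305 + 1×15.999 = 40.304 g/mol.
Mass of MgO per formula unit = 2.0000 × 40.304 = 80.608 g.
MgO wt% = 80.608 / 200.774 × 100 = 40.15%.

40.15 wt%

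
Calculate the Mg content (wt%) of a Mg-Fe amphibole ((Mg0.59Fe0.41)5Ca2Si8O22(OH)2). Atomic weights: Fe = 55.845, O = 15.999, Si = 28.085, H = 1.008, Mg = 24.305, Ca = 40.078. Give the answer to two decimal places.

8.18 wt%

Molar mass of (Mg0.59Fe0.41)5Ca2Si8O22(OH)2: 2.95×24.305 + 2.05×55.845 + 2×40.078 + 8×28.085 + 24×15.999 + 2×1.008 = 877.010 g/mol.
Mass of Mg per formula unit: 2.95 × 24.305 = 71.700 g.
Weight fraction Mg = 71.700 / 877.010 = 0.0818.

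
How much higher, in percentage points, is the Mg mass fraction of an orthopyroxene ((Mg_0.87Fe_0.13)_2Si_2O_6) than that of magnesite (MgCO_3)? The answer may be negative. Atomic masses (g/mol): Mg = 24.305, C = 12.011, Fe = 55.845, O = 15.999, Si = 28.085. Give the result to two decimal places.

-8.59 percentage points

Mg in (Mg_0.87Fe_0.13)_2Si_2O_6: molar mass 208.974 g/mol; 1.74×24.305 = 42.291 g → 20.24 wt%.
Mg in MgCO_3: molar mass 84.313 g/mol; 1×24.305 = 24.305 g → 28.83 wt%.
Difference = 20.24 − 28.83 = -8.59 percentage points.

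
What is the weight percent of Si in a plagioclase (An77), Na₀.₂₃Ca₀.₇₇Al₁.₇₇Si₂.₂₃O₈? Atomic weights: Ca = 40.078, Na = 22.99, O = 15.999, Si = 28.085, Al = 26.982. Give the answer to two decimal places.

M(Na₀.₂₃Ca₀.₇₇Al₁.₇₇Si₂.₂₃O₈) = 274.527 g/mol.
Si contributes 2.23 × 28.085 = 62.630 g per mole.
62.630/274.527 = 0.2281 → 22.81%.

22.81 weight percent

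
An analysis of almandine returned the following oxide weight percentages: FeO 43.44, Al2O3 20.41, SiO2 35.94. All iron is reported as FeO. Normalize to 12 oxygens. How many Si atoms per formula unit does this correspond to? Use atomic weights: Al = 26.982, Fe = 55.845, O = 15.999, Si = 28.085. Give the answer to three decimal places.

FeO (M=71.844): mol = 0.60464; Fe = 0.60464, O = 0.60464.
Al2O3 (M=101.961): mol = 0.20017; Al = 0.40034, O = 0.60051.
SiO2 (M=60.083): mol = 0.59817; Si = 0.59817, O = 1.19634.
ΣO = 2.40149; factor = 12/ΣO = 4.99690.
Si apfu = 0.59817 × 4.99690 = 2.989.

2.989 Si apfu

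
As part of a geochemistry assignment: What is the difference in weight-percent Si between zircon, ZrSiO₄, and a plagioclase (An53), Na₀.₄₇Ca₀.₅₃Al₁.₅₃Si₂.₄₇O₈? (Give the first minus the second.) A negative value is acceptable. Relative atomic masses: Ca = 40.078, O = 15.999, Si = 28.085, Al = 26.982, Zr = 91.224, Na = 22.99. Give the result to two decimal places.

-10.31 percentage points

First mineral: 28.085 g Si in 183.305 g formula = 15.32 wt% Si.
Second mineral: 69.370 g Si in 270.691 g formula = 25.63 wt% Si.
15.32% − 25.63% gives a difference of -10.31 percentage points.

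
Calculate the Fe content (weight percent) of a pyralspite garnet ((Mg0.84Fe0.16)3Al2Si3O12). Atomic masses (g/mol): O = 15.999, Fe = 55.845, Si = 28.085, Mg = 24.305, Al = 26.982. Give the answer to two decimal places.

6.41 weight percent

M((Mg0.84Fe0.16)3Al2Si3O12) = 418.261 g/mol.
Fe contributes 0.48 × 55.845 = 26.806 g per mole.
26.806/418.261 = 0.0641 → 6.41%.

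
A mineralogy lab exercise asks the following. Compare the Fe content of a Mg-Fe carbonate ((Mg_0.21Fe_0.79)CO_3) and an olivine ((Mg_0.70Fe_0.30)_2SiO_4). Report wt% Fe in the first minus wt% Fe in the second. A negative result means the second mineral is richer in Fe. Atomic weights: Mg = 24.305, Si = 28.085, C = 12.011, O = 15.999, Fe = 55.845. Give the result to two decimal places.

19.40 percentage points

Fe in (Mg_0.21Fe_0.79)CO_3: molar mass 109.230 g/mol; 0.79×55.845 = 44.118 g → 40.39 wt%.
Fe in (Mg_0.70Fe_0.30)_2SiO_4: molar mass 159.615 g/mol; 0.60×55.845 = 33.507 g → 20.99 wt%.
Difference = 40.39 − 20.99 = 19.40 percentage points.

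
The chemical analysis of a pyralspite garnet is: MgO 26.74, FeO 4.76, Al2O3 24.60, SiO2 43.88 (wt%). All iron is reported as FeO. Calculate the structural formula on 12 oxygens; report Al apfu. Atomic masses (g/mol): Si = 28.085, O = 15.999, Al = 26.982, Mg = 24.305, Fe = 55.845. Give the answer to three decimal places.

MgO: 26.74/40.304 = 0.66346 mol → 0.66346 mol Mg, 0.66346 mol O.
FeO: 4.76/71.844 = 0.06625 mol → 0.06625 mol Fe, 0.06625 mol O.
Al2O3: 24.60/101.961 = 0.24127 mol → 0.48254 mol Al, 0.72381 mol O.
SiO2: 43.88/60.083 = 0.73032 mol → 0.73032 mol Si, 1.46064 mol O.
Total oxygen = 2.91416 mol. Normalization factor = 12/2.91416 = 4.11782.
Al per 12 O = 0.48254 × 4.11782 = 1.987.

1.987 Al apfu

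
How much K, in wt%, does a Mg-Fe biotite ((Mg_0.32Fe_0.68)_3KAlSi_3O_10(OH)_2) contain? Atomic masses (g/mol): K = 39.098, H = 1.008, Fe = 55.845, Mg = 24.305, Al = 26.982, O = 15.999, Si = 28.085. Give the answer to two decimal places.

8.12 wt%

Formula mass = 0.96·24.305 + 2.04·55.845 + 1·39.098 + 1·26.982 + 3·28.085 + 12·15.999 + 2·1.008 = 481.596 g/mol, of which 39.098 g is K.
So K makes up 39.098/481.596 = 0.0812 of the mass, i.e. 8.12%.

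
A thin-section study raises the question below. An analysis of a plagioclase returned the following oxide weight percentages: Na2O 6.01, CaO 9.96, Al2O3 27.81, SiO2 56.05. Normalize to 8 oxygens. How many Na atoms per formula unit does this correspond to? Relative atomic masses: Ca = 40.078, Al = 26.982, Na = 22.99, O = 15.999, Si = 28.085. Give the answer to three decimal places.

6.01 wt% Na2O ÷ 61.979 g/mol = 0.09697 mol, giving 0.19394 Na and 0.09697 O.
9.96 wt% CaO ÷ 56.077 g/mol = 0.17761 mol, giving 0.17761 Ca and 0.17761 O.
27.81 wt% Al2O3 ÷ 101.961 g/mol = 0.27275 mol, giving 0.54550 Al and 0.81825 O.
56.05 wt% SiO2 ÷ 60.083 g/mol = 0.93288 mol, giving 0.93288 Si and 1.86576 O.
Oxygen sums to 2.95859; scaling by 8/2.95859 = 2.70399 puts the formula on 8 O.
Na: 0.19394 × 2.70399 = 0.524 atoms per formula unit.

0.524 Na apfu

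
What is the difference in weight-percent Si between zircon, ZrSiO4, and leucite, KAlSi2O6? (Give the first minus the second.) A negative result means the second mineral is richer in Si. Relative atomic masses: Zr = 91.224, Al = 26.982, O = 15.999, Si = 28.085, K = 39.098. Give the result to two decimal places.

-10.42 percentage points

Si in ZrSiO4: molar mass 183.305 g/mol; 1×28.085 = 28.085 g → 15.32 wt%.
Si in KAlSi2O6: molar mass 218.244 g/mol; 2×28.085 = 56.170 g → 25.74 wt%.
Difference = 15.32 − 25.74 = -10.42 percentage points.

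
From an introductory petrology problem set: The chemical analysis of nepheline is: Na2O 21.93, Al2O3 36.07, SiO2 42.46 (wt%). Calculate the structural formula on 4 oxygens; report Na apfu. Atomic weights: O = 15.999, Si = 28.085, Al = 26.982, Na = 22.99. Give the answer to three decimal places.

1.001 Na apfu

Na2O: 21.93/61.979 = 0.35383 mol → 0.70766 mol Na, 0.35383 mol O.
Al2O3: 36.07/101.961 = 0.35376 mol → 0.70752 mol Al, 1.06128 mol O.
SiO2: 42.46/60.083 = 0.70669 mol → 0.70669 mol Si, 1.41338 mol O.
Total oxygen = 2.82849 mol. Normalization factor = 4/2.82849 = 1.41418.
Na per 4 O = 0.70766 × 1.41418 = 1.001.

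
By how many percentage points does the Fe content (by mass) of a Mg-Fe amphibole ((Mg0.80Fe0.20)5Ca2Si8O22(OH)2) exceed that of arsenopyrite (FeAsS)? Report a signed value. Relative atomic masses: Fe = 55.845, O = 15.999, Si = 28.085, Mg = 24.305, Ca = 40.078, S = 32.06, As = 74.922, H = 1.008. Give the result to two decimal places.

-27.68 percentage points

Fe in (Mg0.80Fe0.20)5Ca2Si8O22(OH)2: molar mass 843.893 g/mol; 1×55.845 = 55.845 g → 6.62 wt%.
Fe in FeAsS: molar mass 162.827 g/mol; 1×55.845 = 55.845 g → 34.30 wt%.
Difference = 6.62 − 34.30 = -27.68 percentage points.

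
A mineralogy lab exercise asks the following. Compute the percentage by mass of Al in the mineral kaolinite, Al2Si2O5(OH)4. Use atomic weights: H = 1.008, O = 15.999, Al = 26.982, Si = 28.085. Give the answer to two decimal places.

20.90 wt%

M(Al2Si2O5(OH)4) = 258.157 g/mol.
Al contributes 2 × 26.982 = 53.964 g per mole.
53.964/258.157 = 0.2090 → 20.90%.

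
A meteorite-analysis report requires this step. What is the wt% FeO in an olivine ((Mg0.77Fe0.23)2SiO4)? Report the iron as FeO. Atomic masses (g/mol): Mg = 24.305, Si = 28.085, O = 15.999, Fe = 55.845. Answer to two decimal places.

21.29 wt%

M((Mg0.77Fe0.23)2SiO4) = 155.199 g/mol; M(FeO) = 71.844 g/mol.
Moles FeO per formula unit = 0.46 Fe ÷ 1 = 0.4600.
FeO fraction = (0.4600 × 71.844) / 155.199 = 33.048/155.199 = 0.2129.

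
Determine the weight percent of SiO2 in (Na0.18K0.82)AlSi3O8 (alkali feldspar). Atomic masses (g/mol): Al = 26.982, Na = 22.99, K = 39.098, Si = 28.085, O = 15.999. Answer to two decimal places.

65.44 wt%

Formula mass = 275.428 g/mol.
3 Si → 3.0000 mol SiO2 per formula unit; M(SiO2) = 60.083, so SiO2 mass = 180.249 g.
180.249/275.428 × 100 = 65.44 wt%.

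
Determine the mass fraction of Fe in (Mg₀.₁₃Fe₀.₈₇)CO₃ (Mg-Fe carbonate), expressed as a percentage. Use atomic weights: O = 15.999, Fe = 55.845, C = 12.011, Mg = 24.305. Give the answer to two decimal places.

43.48 wt%

Formula mass = 0.13*24.305 + 0.87*55.845 + 1*12.011 + 3*15.999 = 111.753 g/mol, of which 48.585 g is Fe.
So Fe makes up 48.585/111.753 = 0.4348 of the mass, i.e. 43.48%.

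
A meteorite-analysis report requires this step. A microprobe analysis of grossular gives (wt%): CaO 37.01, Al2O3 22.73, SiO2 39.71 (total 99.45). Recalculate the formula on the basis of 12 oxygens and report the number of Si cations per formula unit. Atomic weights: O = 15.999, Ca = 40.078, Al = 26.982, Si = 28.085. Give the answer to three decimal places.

2.992 Si apfu

CaO: 37.01/56.077 = 0.65999 mol → 0.65999 mol Ca, 0.65999 mol O.
Al2O3: 22.73/101.961 = 0.22293 mol → 0.44586 mol Al, 0.66879 mol O.
SiO2: 39.71/60.083 = 0.66092 mol → 0.66092 mol Si, 1.32184 mol O.
Total oxygen = 2.65062 mol. Normalization factor = 12/2.65062 = 4.52724.
Si per 12 O = 0.66092 × 4.52724 = 2.992.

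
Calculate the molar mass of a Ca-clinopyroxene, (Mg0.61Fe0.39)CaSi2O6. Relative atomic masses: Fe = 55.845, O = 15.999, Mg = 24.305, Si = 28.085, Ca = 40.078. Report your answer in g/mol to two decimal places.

M = 0.61×24.305 + 0.39×55.845 + 1×40.078 + 2×28.085 + 6×15.999

228.85 g/mol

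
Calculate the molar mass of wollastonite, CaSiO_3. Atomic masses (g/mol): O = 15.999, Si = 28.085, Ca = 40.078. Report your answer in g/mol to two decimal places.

116.16 g/mol

M = 1(40.078) + 1(28.085) + 3(15.999)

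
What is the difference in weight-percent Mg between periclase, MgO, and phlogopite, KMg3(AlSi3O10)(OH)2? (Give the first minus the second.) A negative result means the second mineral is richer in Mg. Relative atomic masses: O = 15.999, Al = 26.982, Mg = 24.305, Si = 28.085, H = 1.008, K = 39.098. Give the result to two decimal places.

42.83 percentage points

Mg in MgO: molar mass 40.304 g/mol; 1×24.305 = 24.305 g → 60.30 wt%.
Mg in KMg3(AlSi3O10)(OH)2: molar mass 417.254 g/mol; 3×24.305 = 72.915 g → 17.47 wt%.
Difference = 60.30 − 17.47 = 42.83 percentage points.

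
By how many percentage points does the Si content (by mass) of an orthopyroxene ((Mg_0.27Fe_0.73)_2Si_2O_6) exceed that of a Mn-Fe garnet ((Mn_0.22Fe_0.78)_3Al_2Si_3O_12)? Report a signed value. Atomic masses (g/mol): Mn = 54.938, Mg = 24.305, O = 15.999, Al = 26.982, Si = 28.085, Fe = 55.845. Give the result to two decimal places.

5.81 percentage points

M((Mg_0.27Fe_0.73)_2Si_2O_6) = 246.822 g/mol, so wt% Si = 56.170/246.822 × 100 = 22.76%.
M((Mn_0.22Fe_0.78)_3Al_2Si_3O_12) = 497.143 g/mol, so wt% Si = 84.255/497.143 × 100 = 16.95%.
22.76 − 16.95 = 5.81 pp.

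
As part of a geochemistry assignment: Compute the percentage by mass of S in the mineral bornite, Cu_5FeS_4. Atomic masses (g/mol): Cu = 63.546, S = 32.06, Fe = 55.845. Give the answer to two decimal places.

25.56 weight percent

Formula mass = 5*63.546 + 1*55.845 + 4*32.06 = 501.815 g/mol, of which 128.240 g is S.
So S makes up 128.240/501.815 = 0.2556 of the mass, i.e. 25.56%.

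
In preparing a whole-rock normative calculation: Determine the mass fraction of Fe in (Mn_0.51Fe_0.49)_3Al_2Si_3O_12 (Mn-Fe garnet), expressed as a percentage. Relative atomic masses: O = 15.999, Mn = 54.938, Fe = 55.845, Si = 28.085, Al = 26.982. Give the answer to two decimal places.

16.54 mass %

Formula mass = 1.53·54.938 + 1.47·55.845 + 2·26.982 + 3·28.085 + 12·15.999 = 496.354 g/mol, of which 82.092 g is Fe.
So Fe makes up 82.092/496.354 = 0.1654 of the mass, i.e. 16.54%.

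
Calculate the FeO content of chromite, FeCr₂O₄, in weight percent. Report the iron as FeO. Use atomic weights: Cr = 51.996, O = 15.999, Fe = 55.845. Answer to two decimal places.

Formula mass = 223.833 g/mol.
1 Fe → 1.0000 mol FeO per formula unit; M(FeO) = 71.844, so FeO mass = 71.844 g.
71.844/223.833 × 100 = 32.10 wt%.

32.10 wt%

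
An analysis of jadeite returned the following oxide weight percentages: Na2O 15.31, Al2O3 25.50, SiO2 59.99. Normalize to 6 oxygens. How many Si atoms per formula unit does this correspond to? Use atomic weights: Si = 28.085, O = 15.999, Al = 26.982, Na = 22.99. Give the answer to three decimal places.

Na2O: 15.31/61.979 = 0.24702 mol → 0.49404 mol Na, 0.24702 mol O.
Al2O3: 25.50/101.961 = 0.25010 mol → 0.50020 mol Al, 0.75030 mol O.
SiO2: 59.99/60.083 = 0.99845 mol → 0.99845 mol Si, 1.99690 mol O.
Total oxygen = 2.99422 mol. Normalization factor = 6/2.99422 = 2.00386.
Si per 6 O = 0.99845 × 2.00386 = 2.001.

2.001 Si apfu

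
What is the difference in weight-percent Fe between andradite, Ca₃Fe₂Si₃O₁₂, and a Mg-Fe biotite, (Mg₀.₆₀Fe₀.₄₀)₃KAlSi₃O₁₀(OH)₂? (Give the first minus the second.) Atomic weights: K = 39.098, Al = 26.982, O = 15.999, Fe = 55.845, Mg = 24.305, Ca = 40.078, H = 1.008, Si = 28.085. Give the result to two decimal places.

Fe in Ca₃Fe₂Si₃O₁₂: molar mass 508.167 g/mol; 2×55.845 = 111.690 g → 21.98 wt%.
Fe in (Mg₀.₆₀Fe₀.₄₀)₃KAlSi₃O₁₀(OH)₂: molar mass 455.102 g/mol; 1.20×55.845 = 67.014 g → 14.73 wt%.
Difference = 21.98 − 14.73 = 7.25 percentage points.

7.25 percentage points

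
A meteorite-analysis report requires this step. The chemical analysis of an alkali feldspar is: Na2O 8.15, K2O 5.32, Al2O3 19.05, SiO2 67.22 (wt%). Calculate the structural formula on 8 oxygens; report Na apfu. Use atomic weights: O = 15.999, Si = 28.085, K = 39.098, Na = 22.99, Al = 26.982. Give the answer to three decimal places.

0.705 Na apfu

Na2O: 8.15/61.979 = 0.13150 mol → 0.26300 mol Na, 0.13150 mol O.
K2O: 5.32/94.195 = 0.05648 mol → 0.11296 mol K, 0.05648 mol O.
Al2O3: 19.05/101.961 = 0.18684 mol → 0.37368 mol Al, 0.56052 mol O.
SiO2: 67.22/60.083 = 1.11879 mol → 1.11879 mol Si, 2.23758 mol O.
Total oxygen = 2.98608 mol. Normalization factor = 8/2.98608 = 2.67910.
Na per 8 O = 0.26300 × 2.67910 = 0.705.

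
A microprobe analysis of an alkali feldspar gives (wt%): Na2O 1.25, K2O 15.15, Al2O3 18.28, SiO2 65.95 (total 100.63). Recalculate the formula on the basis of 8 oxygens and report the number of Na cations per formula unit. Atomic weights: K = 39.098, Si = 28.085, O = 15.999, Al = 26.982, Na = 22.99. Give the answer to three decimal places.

0.111 Na apfu

Na2O: 1.25/61.979 = 0.02017 mol → 0.04034 mol Na, 0.02017 mol O.
K2O: 15.15/94.195 = 0.16084 mol → 0.32168 mol K, 0.16084 mol O.
Al2O3: 18.28/101.961 = 0.17928 mol → 0.35856 mol Al, 0.53784 mol O.
SiO2: 65.95/60.083 = 1.09765 mol → 1.09765 mol Si, 2.19530 mol O.
Total oxygen = 2.91415 mol. Normalization factor = 8/2.91415 = 2.74523.
Na per 8 O = 0.04034 × 2.74523 = 0.111.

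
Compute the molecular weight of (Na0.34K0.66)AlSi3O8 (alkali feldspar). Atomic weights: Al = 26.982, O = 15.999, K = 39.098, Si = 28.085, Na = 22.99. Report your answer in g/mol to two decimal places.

272.85 g/mol

The formula mass is the sum 0.34×22.99 + 0.66×39.098 + 1×26.982 + 3×28.085 + 8×15.999.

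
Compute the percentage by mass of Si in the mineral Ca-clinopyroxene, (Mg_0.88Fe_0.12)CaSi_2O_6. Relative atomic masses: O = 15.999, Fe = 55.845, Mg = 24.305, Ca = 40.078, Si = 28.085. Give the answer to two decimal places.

Formula mass = 0.88*24.305 + 0.12*55.845 + 1*40.078 + 2*28.085 + 6*15.999 = 220.332 g/mol, of which 56.170 g is Si.
So Si makes up 56.170/220.332 = 0.2549 of the mass, i.e. 25.49%.

25.49 mass %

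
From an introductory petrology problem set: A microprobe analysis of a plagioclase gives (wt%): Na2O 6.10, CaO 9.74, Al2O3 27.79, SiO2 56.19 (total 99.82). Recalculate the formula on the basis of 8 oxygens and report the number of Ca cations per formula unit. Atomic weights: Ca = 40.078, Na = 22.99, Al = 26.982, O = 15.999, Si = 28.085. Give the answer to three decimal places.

Na2O: 6.10/61.979 = 0.09842 mol → 0.19684 mol Na, 0.09842 mol O.
CaO: 9.74/56.077 = 0.17369 mol → 0.17369 mol Ca, 0.17369 mol O.
Al2O3: 27.79/101.961 = 0.27256 mol → 0.54512 mol Al, 0.81768 mol O.
SiO2: 56.19/60.083 = 0.93521 mol → 0.93521 mol Si, 1.87042 mol O.
Total oxygen = 2.96021 mol. Normalization factor = 8/2.96021 = 2.70251.
Ca per 8 O = 0.17369 × 2.70251 = 0.469.

0.469 Ca apfu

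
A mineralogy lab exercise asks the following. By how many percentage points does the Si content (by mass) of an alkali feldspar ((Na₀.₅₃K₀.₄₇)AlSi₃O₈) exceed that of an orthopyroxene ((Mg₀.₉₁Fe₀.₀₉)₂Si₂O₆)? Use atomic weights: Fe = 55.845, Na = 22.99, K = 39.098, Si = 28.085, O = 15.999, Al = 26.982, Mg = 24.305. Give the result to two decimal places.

Si in (Na₀.₅₃K₀.₄₇)AlSi₃O₈: molar mass 269.790 g/mol; 3×28.085 = 84.255 g → 31.23 wt%.
Si in (Mg₀.₉₁Fe₀.₀₉)₂Si₂O₆: molar mass 206.451 g/mol; 2×28.085 = 56.170 g → 27.21 wt%.
Difference = 31.23 − 27.21 = 4.02 percentage points.

4.02 percentage points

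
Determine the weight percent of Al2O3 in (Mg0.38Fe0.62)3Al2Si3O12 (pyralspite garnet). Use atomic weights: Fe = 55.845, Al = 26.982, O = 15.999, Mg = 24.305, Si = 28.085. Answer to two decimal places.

Formula mass = 461.786 g/mol.
2 Al → 1.0000 mol Al2O3 per formula unit; M(Al2O3) = 101.961, so Al2O3 mass = 101.961 g.
101.961/461.786 × 100 = 22.08 wt%.

22.08 wt%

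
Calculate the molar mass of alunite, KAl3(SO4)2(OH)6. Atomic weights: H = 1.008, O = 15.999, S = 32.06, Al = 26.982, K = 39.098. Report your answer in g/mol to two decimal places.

K: 1 × 39.098 = 39.0980
Al: 3 × 26.982 = 80.9460
S: 2 × 32.06 = 64.1200
O: 14 × 15.999 = 223.9860
H: 6 × 1.008 = 6.0480
Summing the contributions gives the formula mass.

414.20 g/mol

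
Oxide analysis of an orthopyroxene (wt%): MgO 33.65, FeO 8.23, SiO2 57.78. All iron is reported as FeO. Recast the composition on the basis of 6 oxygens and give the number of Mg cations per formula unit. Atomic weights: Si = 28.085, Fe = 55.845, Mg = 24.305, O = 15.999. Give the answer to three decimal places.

MgO (M=40.304): mol = 0.83490; Mg = 0.83490, O = 0.83490.
FeO (M=71.844): mol = 0.11455; Fe = 0.11455, O = 0.11455.
SiO2 (M=60.083): mol = 0.96167; Si = 0.96167, O = 1.92334.
ΣO = 2.87279; factor = 6/ΣO = 2.08856.
Mg apfu = 0.83490 × 2.08856 = 1.744.

1.744 Mg apfu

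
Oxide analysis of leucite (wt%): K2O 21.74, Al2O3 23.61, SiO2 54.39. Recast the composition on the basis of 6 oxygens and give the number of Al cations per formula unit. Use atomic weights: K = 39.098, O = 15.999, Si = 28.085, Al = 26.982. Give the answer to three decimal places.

K2O (M=94.195): mol = 0.23080; K = 0.46160, O = 0.23080.
Al2O3 (M=101.961): mol = 0.23156; Al = 0.46312, O = 0.69468.
SiO2 (M=60.083): mol = 0.90525; Si = 0.90525, O = 1.81050.
ΣO = 2.73598; factor = 6/ΣO = 2.19300.
Al apfu = 0.46312 × 2.19300 = 1.016.

1.016 Al apfu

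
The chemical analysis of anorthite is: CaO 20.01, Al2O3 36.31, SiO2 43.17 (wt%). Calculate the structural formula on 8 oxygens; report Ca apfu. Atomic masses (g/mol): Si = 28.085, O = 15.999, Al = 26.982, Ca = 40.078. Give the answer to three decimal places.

0.997 Ca apfu

CaO: 20.01/56.077 = 0.35683 mol → 0.35683 mol Ca, 0.35683 mol O.
Al2O3: 36.31/101.961 = 0.35612 mol → 0.71224 mol Al, 1.06836 mol O.
SiO2: 43.17/60.083 = 0.71851 mol → 0.71851 mol Si, 1.43702 mol O.
Total oxygen = 2.86221 mol. Normalization factor = 8/2.86221 = 2.79504.
Ca per 8 O = 0.35683 × 2.79504 = 0.997.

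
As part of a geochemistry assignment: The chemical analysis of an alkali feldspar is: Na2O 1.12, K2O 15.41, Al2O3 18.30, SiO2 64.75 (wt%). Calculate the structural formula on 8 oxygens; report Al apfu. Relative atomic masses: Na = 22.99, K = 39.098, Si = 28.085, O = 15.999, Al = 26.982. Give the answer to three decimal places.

Na2O: 1.12/61.979 = 0.01807 mol → 0.03614 mol Na, 0.01807 mol O.
K2O: 15.41/94.195 = 0.16360 mol → 0.32720 mol K, 0.16360 mol O.
Al2O3: 18.30/101.961 = 0.17948 mol → 0.35896 mol Al, 0.53844 mol O.
SiO2: 64.75/60.083 = 1.07768 mol → 1.07768 mol Si, 2.15536 mol O.
Total oxygen = 2.87547 mol. Normalization factor = 8/2.87547 = 2.78215.
Al per 8 O = 0.35896 × 2.78215 = 0.999.

0.999 Al apfu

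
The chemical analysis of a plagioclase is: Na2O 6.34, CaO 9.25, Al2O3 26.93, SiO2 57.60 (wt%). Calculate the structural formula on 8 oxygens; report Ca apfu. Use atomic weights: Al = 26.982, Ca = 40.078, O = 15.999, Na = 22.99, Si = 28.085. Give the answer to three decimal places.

6.34 wt% Na2O ÷ 61.979 g/mol = 0.10229 mol, giving 0.20458 Na and 0.10229 O.
9.25 wt% CaO ÷ 56.077 g/mol = 0.16495 mol, giving 0.16495 Ca and 0.16495 O.
26.93 wt% Al2O3 ÷ 101.961 g/mol = 0.26412 mol, giving 0.52824 Al and 0.79236 O.
57.60 wt% SiO2 ÷ 60.083 g/mol = 0.95867 mol, giving 0.95867 Si and 1.91734 O.
Oxygen sums to 2.97694; scaling by 8/2.97694 = 2.68732 puts the formula on 8 O.
Ca: 0.16495 × 2.68732 = 0.443 atoms per formula unit.

0.443 Ca apfu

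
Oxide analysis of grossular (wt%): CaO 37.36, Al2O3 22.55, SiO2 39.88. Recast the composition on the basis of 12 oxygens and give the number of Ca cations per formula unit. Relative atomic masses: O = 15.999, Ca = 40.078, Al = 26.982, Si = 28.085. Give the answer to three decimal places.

CaO (M=56.077): mol = 0.66623; Ca = 0.66623, O = 0.66623.
Al2O3 (M=101.961): mol = 0.22116; Al = 0.44232, O = 0.66348.
SiO2 (M=60.083): mol = 0.66375; Si = 0.66375, O = 1.32750.
ΣO = 2.65721; factor = 12/ΣO = 4.51601.
Ca apfu = 0.66623 × 4.51601 = 3.009.

3.009 Ca apfu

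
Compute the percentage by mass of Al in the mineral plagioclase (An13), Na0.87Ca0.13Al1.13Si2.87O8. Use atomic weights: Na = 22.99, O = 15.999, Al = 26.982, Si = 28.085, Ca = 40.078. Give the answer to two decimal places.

Molar mass of Na0.87Ca0.13Al1.13Si2.87O8: 0.87·22.99 + 0.13·40.078 + 1.13·26.982 + 2.87·28.085 + 8·15.999 = 264.297 g/mol.
Mass of Al per formula unit: 1.13 × 26.982 = 30.490 g.
Weight fraction Al = 30.490 / 264.297 = 0.1154.

11.54 mass %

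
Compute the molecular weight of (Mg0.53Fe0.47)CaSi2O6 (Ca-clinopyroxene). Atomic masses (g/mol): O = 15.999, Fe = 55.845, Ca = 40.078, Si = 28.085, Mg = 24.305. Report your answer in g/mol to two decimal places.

231.37 g/mol

M = 0.53×24.305 + 0.47×55.845 + 1×40.078 + 2×28.085 + 6×15.999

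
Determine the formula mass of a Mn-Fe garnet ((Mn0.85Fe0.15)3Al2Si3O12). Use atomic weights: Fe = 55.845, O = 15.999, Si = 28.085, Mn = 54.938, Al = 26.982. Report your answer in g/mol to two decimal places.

495.43 g/mol

The formula mass is the sum 2.55×54.938 + 0.45×55.845 + 2×26.982 + 3×28.085 + 12×15.999.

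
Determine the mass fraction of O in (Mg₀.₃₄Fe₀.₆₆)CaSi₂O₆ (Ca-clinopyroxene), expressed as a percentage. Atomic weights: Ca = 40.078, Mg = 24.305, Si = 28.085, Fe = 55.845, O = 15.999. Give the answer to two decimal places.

M((Mg₀.₃₄Fe₀.₆₆)CaSi₂O₆) = 237.363 g/mol.
O contributes 6 × 15.999 = 95.994 g per mole.
95.994/237.363 = 0.4044 → 40.44%.

40.44 wt%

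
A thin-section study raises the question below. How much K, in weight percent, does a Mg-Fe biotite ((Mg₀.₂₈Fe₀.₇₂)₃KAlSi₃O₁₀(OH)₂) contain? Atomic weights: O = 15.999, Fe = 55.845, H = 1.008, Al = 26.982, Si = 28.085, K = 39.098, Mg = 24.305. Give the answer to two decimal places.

8.06 weight percent

M((Mg₀.₂₈Fe₀.₇₂)₃KAlSi₃O₁₀(OH)₂) = 485.380 g/mol.
K contributes 1 × 39.098 = 39.098 g per mole.
39.098/485.380 = 0.0806 → 8.06%.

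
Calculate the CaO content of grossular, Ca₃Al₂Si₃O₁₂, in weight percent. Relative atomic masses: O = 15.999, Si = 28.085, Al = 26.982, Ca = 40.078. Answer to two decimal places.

37.35 wt%

M(Ca₃Al₂Si₃O₁₂) = 450.441 g/mol; M(CaO) = 56.077 g/mol.
Moles CaO per formula unit = 3 Ca ÷ 1 = 3.0000.
CaO fraction = (3.0000 × 56.077) / 450.441 = 168.231/450.441 = 0.3735.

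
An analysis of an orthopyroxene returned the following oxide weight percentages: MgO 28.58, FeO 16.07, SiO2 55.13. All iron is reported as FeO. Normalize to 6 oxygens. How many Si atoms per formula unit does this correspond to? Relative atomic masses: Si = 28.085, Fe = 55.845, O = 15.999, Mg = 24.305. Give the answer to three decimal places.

1.989 Si apfu

MgO: 28.58/40.304 = 0.70911 mol → 0.70911 mol Mg, 0.70911 mol O.
FeO: 16.07/71.844 = 0.22368 mol → 0.22368 mol Fe, 0.22368 mol O.
SiO2: 55.13/60.083 = 0.91756 mol → 0.91756 mol Si, 1.83512 mol O.
Total oxygen = 2.76791 mol. Normalization factor = 6/2.76791 = 2.16770.
Si per 6 O = 0.91756 × 2.16770 = 1.989.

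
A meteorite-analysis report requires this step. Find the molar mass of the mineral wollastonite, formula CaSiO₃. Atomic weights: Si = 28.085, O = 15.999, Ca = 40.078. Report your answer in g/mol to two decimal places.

Ca: 1 × 40.078 = 40.0780
Si: 1 × 28.085 = 28.0850
O: 3 × 15.999 = 47.9970
Summing the contributions gives the formula mass.

116.16 g/mol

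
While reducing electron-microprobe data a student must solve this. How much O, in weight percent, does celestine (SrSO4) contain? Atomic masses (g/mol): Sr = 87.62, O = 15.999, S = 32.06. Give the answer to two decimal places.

Formula mass = 1*87.62 + 1*32.06 + 4*15.999 = 183.676 g/mol, of which 63.996 g is O.
So O makes up 63.996/183.676 = 0.3484 of the mass, i.e. 34.84%.

34.84 weight percent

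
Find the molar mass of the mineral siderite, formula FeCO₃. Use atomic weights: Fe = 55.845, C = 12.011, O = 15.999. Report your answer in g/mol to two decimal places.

115.85 g/mol

The formula mass is the sum 1*55.845 + 1*12.011 + 3*15.999.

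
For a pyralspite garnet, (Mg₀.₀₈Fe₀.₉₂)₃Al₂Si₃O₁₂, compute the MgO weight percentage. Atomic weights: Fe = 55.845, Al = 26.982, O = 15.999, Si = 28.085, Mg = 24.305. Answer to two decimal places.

1.97 wt%

Molar mass of (Mg₀.₀₈Fe₀.₉₂)₃Al₂Si₃O₁₂ = 0.24×24.305 + 2.76×55.845 + 2×26.982 + 3×28.085 + 12×15.999 = 490.172 g/mol.
Each formula unit contains 0.24 Mg, equivalent to 0.24/1 = 0.2400 mol MgO.
M(MgO) = 1×24.305 + 1×15.999 = 40.304 g/mol.
Mass of MgO per formula unit = 0.2400 × 40.304 = 9.673 g.
MgO wt% = 9.673 / 490.172 × 100 = 1.97%.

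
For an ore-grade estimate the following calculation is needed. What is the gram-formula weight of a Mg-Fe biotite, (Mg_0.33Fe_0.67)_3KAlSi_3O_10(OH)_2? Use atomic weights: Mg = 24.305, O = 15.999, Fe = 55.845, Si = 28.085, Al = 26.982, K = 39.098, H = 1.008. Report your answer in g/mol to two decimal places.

480.65 g/mol

The formula mass is the sum 0.99*24.305 + 2.01*55.845 + 1*39.098 + 1*26.982 + 3*28.085 + 12*15.999 + 2*1.008.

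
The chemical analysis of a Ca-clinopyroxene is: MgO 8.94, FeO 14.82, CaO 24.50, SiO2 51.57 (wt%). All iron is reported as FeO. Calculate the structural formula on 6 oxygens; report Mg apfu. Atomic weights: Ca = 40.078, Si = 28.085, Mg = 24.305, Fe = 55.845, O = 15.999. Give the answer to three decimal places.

0.516 Mg apfu

MgO (M=40.304): mol = 0.22181; Mg = 0.22181, O = 0.22181.
FeO (M=71.844): mol = 0.20628; Fe = 0.20628, O = 0.20628.
CaO (M=56.077): mol = 0.43690; Ca = 0.43690, O = 0.43690.
SiO2 (M=60.083): mol = 0.85831; Si = 0.85831, O = 1.71662.
ΣO = 2.58161; factor = 6/ΣO = 2.32413.
Mg apfu = 0.22181 × 2.32413 = 0.516.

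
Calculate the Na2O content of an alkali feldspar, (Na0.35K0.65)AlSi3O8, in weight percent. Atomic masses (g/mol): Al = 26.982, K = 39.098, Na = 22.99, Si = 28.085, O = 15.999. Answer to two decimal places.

Formula mass = 272.689 g/mol.
0.35 Na → 0.1750 mol Na2O per formula unit; M(Na2O) = 61.979, so Na2O mass = 10.846 g.
10.846/272.689 × 100 = 3.98 wt%.

3.98 wt%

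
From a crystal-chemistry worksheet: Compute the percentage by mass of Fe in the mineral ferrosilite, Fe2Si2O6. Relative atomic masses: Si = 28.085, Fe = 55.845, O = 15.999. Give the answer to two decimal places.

42.33 weight percent

M(Fe2Si2O6) = 263.854 g/mol.
Fe contributes 2 × 55.845 = 111.690 g per mole.
111.690/263.854 = 0.4233 → 42.33%.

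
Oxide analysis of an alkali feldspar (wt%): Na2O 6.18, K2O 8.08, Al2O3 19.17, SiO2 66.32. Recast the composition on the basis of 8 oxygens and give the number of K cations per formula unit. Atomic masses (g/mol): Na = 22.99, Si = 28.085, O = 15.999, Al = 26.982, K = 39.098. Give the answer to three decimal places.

Na2O (M=61.979): mol = 0.09971; Na = 0.19942, O = 0.09971.
K2O (M=94.195): mol = 0.08578; K = 0.17156, O = 0.08578.
Al2O3 (M=101.961): mol = 0.18801; Al = 0.37602, O = 0.56403.
SiO2 (M=60.083): mol = 1.10381; Si = 1.10381, O = 2.20762.
ΣO = 2.95714; factor = 8/ΣO = 2.70532.
K apfu = 0.17156 × 2.70532 = 0.464.

0.464 K apfu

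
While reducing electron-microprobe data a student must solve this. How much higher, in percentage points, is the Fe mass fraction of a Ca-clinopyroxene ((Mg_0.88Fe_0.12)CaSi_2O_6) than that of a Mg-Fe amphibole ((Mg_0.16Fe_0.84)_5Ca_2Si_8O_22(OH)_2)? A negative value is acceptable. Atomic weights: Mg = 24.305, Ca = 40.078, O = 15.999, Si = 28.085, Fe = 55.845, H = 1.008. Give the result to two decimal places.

-21.78 percentage points

M((Mg_0.88Fe_0.12)CaSi_2O_6) = 220.332 g/mol, so wt% Fe = 6.701/220.332 × 100 = 3.04%.
M((Mg_0.16Fe_0.84)_5Ca_2Si_8O_22(OH)_2) = 944.821 g/mol, so wt% Fe = 234.549/944.821 × 100 = 24.82%.
3.04 − 24.82 = -21.78 pp.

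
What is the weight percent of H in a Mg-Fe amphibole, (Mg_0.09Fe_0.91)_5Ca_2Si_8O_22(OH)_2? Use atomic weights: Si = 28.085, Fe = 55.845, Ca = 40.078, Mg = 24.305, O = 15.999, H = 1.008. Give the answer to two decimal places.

Formula mass = 0.45*24.305 + 4.55*55.845 + 2*40.078 + 8*28.085 + 24*15.999 + 2*1.008 = 955.860 g/mol, of which 2.016 g is H.
So H makes up 2.016/955.860 = 0.0021 of the mass, i.e. 0.21%.

0.21 mass %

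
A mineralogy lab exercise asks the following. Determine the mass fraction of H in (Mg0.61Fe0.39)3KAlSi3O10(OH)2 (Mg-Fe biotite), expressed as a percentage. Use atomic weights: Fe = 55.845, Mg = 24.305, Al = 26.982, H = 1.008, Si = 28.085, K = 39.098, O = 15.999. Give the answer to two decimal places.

M((Mg0.61Fe0.39)3KAlSi3O10(OH)2) = 454.156 g/mol.
H contributes 2 × 1.008 = 2.016 g per mole.
2.016/454.156 = 0.0044 → 0.44%.

0.44 wt%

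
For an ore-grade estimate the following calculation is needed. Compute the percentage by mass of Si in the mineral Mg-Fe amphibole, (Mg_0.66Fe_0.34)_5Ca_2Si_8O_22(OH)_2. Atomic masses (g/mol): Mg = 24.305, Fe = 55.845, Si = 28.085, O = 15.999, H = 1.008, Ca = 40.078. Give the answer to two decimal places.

25.95 wt%

M((Mg_0.66Fe_0.34)_5Ca_2Si_8O_22(OH)_2) = 865.971 g/mol.
Si contributes 8 × 28.085 = 224.680 g per mole.
224.680/865.971 = 0.2595 → 25.95%.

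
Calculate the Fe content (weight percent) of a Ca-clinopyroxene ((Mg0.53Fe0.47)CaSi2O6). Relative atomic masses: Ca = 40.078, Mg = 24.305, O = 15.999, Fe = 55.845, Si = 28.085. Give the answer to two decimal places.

11.34 weight percent

Molar mass of (Mg0.53Fe0.47)CaSi2O6: 0.53×24.305 + 0.47×55.845 + 1×40.078 + 2×28.085 + 6×15.999 = 231.371 g/mol.
Mass of Fe per formula unit: 0.47 × 55.845 = 26.247 g.
Weight fraction Fe = 26.247 / 231.371 = 0.1134.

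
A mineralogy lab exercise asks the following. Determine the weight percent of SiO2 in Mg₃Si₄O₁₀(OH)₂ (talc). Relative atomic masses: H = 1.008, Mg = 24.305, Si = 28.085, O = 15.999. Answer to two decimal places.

63.37 wt%

Formula mass = 379.259 g/mol.
4 Si → 4.0000 mol SiO2 per formula unit; M(SiO2) = 60.083, so SiO2 mass = 240.332 g.
240.332/379.259 × 100 = 63.37 wt%.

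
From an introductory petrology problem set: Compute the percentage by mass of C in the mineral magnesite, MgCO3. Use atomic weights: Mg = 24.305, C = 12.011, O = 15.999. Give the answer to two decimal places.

M(MgCO3) = 84.313 g/mol.
C contributes 1 × 12.011 = 12.011 g per mole.
12.011/84.313 = 0.1425 → 14.25%.

14.25 wt%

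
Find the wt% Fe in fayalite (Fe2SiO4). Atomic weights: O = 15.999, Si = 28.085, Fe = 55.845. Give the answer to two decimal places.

M(Fe2SiO4) = 203.771 g/mol.
Fe contributes 2 × 55.845 = 111.690 g per mole.
111.690/203.771 = 0.5481 → 54.81%.

54.81 weight percent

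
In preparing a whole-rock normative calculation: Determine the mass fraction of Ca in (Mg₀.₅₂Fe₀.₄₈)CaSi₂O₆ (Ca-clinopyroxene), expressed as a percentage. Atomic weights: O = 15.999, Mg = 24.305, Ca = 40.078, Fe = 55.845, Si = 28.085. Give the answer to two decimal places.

Molar mass of (Mg₀.₅₂Fe₀.₄₈)CaSi₂O₆: 0.52·24.305 + 0.48·55.845 + 1·40.078 + 2·28.085 + 6·15.999 = 231.686 g/mol.
Mass of Ca per formula unit: 1 × 40.078 = 40.078 g.
Weight fraction Ca = 40.078 / 231.686 = 0.1730.

17.30 weight percent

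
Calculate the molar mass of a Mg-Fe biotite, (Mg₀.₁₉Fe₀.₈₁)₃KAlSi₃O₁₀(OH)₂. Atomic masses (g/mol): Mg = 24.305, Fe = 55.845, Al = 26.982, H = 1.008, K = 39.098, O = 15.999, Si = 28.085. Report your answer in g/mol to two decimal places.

M = 0.57·24.305 + 2.43·55.845 + 1·39.098 + 1·26.982 + 3·28.085 + 12·15.999 + 2·1.008

493.90 g/mol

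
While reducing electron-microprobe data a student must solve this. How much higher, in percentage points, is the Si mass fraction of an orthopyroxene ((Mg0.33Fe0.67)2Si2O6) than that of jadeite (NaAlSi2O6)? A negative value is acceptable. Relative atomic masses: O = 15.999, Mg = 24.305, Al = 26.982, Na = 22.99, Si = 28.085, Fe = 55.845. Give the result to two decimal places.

-4.68 percentage points

Si in (Mg0.33Fe0.67)2Si2O6: molar mass 243.038 g/mol; 2×28.085 = 56.170 g → 23.11 wt%.
Si in NaAlSi2O6: molar mass 202.136 g/mol; 2×28.085 = 56.170 g → 27.79 wt%.
Difference = 23.11 − 27.79 = -4.68 percentage points.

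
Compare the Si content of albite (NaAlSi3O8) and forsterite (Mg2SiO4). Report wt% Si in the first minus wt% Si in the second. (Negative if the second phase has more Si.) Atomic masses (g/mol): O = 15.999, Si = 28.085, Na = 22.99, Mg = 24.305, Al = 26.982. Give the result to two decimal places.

Si in NaAlSi3O8: molar mass 262.219 g/mol; 3×28.085 = 84.255 g → 32.13 wt%.
Si in Mg2SiO4: molar mass 140.691 g/mol; 1×28.085 = 28.085 g → 19.96 wt%.
Difference = 32.13 − 19.96 = 12.17 percentage points.

12.17 percentage points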